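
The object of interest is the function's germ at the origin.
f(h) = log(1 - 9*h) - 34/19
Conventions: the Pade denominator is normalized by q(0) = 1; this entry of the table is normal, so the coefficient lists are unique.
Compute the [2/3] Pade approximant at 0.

Taylor coefficients needed (expand at 0): a_0 = -34/19, a_1 = -9, a_2 = -81/2, a_3 = -243, a_4 = -6561/4, a_5 = -59049/5.
Write the denominator as Q(h) = 1 + q1*h + q2*h^2 + q3*h^3. Requiring Q*f - P = O(h^6) with deg P <= 2 kills the coefficients of h^3..h^5 in Q*f:
  h^3: a_3 + q1*a_2 + q2*a_1 + q3*a_0 = 0, i.e. -243 + (-81/2)*q1 + (-9)*q2 + (-34/19)*q3 = 0.
  h^4: a_4 + q1*a_3 + q2*a_2 + q3*a_1 = 0, i.e. -6561/4 + (-243)*q1 + (-81/2)*q2 + (-9)*q3 = 0.
  h^5: a_5 + q1*a_4 + q2*a_3 + q3*a_2 = 0, i.e. -59049/5 + (-6561/4)*q1 + (-243)*q2 + (-81/2)*q3 = 0.
Solving this linear system: q1 = -1071/115, q2 = 2511/230, q3 = 4617/230.
The numerator is Q*f truncated at degree 2: P0 = a_0 = -34/19; P1 = a_1 + q1*a_0 = 16749/2185; P2 = a_2 + q1*a_1 + q2*a_0 = 103923/4370.

The Pade approximant has numerator coefficients [-34/19, 16749/2185, 103923/4370]; denominator coefficients [1, -1071/115, 2511/230, 4617/230].


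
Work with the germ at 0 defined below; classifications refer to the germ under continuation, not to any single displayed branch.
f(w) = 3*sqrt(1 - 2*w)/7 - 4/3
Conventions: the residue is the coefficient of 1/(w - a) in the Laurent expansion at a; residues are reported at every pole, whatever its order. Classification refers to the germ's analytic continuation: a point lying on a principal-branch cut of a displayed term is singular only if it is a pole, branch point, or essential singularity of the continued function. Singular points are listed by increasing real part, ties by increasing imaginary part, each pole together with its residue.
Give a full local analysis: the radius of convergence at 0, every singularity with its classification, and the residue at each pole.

Branch term (3/7)*sqrt(1 - w/(1/2)): its argument vanishes at w = 1/2, a square-root branch point, modulus 1/2.
The radius of convergence is the smallest modulus among the singular points: 1/2.

Radius of convergence at 0: 1/2.
At 1/2: an algebraic (square-root) branch point.


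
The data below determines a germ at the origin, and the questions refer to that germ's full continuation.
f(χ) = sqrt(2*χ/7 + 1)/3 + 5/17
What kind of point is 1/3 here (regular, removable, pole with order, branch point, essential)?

There is no denominator, hence no pole anywhere.
Branch term sqrt(1 - χ/(-7/2)): argument at 1/3 is 23/21, nonzero, so 1/3 is not its branch point (a point on a principal cut is still regular for the continued germ).
So the germ continues analytically to 1/3.

The point is a regular point.


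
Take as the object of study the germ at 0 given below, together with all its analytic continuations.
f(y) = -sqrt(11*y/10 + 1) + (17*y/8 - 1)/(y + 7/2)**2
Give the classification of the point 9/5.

The point is a regular point.

Denominator factors: y + 7/2 = 53/10 at y = 9/5 — none vanishes.
Branch term sqrt(1 - y/(-10/11)): argument at 9/5 is 149/50, nonzero, so 9/5 is not its branch point (a point on a principal cut is still regular for the continued germ).
So the germ continues analytically to 9/5.


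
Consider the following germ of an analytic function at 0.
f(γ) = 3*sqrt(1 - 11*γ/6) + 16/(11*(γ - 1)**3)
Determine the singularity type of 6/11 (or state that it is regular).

The point is an algebraic (square-root) branch point.

The term (3)*sqrt(1 - γ/(6/11)) has argument 1 - 6/11/(6/11) = 0 at 6/11: a square-root (algebraic, two-sheeted) branch point; the remaining terms are analytic or single-valued there.


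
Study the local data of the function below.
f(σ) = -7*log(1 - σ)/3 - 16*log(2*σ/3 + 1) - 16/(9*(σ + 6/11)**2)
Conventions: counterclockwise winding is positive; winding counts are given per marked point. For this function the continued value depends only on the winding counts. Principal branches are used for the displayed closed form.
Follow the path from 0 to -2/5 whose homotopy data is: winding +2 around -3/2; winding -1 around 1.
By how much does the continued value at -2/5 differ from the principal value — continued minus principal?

The rational part is single-valued and drops out of the difference; each branch term changes only by its own monodromy.
(-16)*log(1 - σ/(-3/2)): each positive loop around -3/2 adds 2*pi*i to the log, so winding +2 contributes (-16)*(2)*2*pi*i = -(64)*pi*i.
(-7/3)*log(1 - σ/(1)): each positive loop around 1 adds 2*pi*i to the log, so winding -1 contributes (-7/3)*(-1)*2*pi*i = (14/3)*pi*i.
Summing the contributions at σ = -2/5 gives -(178/3)*pi*i.

Continued minus principal equals -(178/3)*pi*i.


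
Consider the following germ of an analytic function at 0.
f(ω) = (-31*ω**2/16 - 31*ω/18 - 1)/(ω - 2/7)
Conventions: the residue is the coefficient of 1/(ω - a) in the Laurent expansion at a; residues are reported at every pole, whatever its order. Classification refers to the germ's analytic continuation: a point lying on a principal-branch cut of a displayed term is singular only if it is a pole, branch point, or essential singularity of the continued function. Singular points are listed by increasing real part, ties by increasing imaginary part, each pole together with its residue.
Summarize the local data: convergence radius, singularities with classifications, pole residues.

Radius of convergence at 0: 2/7.
At 2/7: a pole of order 1; residue -2911/1764.

Denominator factor (ω - 2/7): pole of order 1 at 2/7, modulus 2/7.
The radius of convergence is the smallest modulus among the singular points: 2/7.
At the order-1 pole 2/7 set g(ω) = (ω - (2/7))*f(ω) = -31*ω**2/16 - 31*ω/18 - 1.
Simple pole: residue = g(a) at a = 2/7, which is -2911/1764.


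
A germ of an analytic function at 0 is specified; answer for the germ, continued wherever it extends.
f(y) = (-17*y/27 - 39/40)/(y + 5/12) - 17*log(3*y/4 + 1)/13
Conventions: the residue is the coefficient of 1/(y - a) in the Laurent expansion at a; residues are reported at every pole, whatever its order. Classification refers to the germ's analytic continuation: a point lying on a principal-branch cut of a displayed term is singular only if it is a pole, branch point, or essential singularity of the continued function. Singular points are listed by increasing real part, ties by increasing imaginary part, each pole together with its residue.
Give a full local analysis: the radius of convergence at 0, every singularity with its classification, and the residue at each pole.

Denominator factor (y + 5/12): pole of order 1 at -5/12, modulus 5/12.
Branch term (-17/13)*log(1 - y/(-4/3)): its argument vanishes at y = -4/3, a logarithmic branch point, modulus 4/3.
The radius of convergence is the smallest modulus among the singular points: 5/12.
The branch term is analytic at -5/12 and contributes nothing to the residue; only the rational part matters.
At the order-1 pole -5/12 set g(y) = (y - (-5/12))*(rational part) = -17*y/27 - 39/40.
Simple pole: residue = g(a) at a = -5/12, which is -2309/3240.
List the singular points by increasing real part (a conjugate pair: the negative imaginary part first).

Radius of convergence at 0: 5/12.
At -4/3: a logarithmic branch point.
At -5/12: a pole of order 1; residue -2309/3240.


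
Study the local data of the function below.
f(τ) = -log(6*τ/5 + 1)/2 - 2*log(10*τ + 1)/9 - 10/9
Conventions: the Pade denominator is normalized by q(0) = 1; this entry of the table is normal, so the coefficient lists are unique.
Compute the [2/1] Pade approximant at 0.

The Pade approximant has numerator coefficients [-10/9, -3493081/348435, -11888761/1742175]; denominator coefficients [1, 250972/38715].

Taylor coefficients needed (expand at 0): a_0 = -10/9, a_1 = -127/45, a_2 = 2581/225, a_3 = -250972/3375.
Write the denominator as Q(τ) = 1 + q1*τ. Requiring Q*f - P = O(τ^4) with deg P <= 2 kills the coefficients of τ^3..τ^3 in Q*f:
  τ^3: a_3 + q1*a_2 = 0, i.e. -250972/3375 + (2581/225)*q1 = 0.
Solving this linear system: q1 = 250972/38715.
The numerator is Q*f truncated at degree 2: P0 = a_0 = -10/9; P1 = a_1 + q1*a_0 = -3493081/348435; P2 = a_2 + q1*a_1 = -11888761/1742175.


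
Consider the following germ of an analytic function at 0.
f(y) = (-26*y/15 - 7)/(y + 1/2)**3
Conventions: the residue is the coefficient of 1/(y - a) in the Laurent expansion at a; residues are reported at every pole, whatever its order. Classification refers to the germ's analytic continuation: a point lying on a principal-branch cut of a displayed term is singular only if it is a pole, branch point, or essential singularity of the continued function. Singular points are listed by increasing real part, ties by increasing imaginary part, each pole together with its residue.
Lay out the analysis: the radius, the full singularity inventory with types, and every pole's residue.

Denominator factor (y + 1/2)^3: pole of order 3 at -1/2, modulus 1/2.
The radius of convergence is the smallest modulus among the singular points: 1/2.
At the order-3 pole -1/2 set g(y) = (y - (-1/2))^3*f(y) = -26*y/15 - 7.
Order-3 pole: residue = g''(a)/2; g''(-1/2) = 0, so the residue is 0.

Radius of convergence at 0: 1/2.
At -1/2: a pole of order 3; residue 0.


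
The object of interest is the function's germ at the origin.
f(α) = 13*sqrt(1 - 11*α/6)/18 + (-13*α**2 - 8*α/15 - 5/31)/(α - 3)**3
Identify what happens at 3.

The denominator factor α - 3 vanishes at 3 and appears to the power 3; the numerator there equals -18408/155, nonzero, and no other factor vanishes.
The branch terms are analytic at this point.
Hence a pole whose order is the multiplicity, 3.

The point is a pole of order 3.


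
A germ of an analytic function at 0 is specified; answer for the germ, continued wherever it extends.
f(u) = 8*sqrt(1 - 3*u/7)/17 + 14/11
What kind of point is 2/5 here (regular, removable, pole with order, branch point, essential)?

The point is a regular point.

There is no denominator, hence no pole anywhere.
Branch term sqrt(1 - u/(7/3)): argument at 2/5 is 29/35, nonzero, so 2/5 is not its branch point (a point on a principal cut is still regular for the continued germ).
So the germ continues analytically to 2/5.


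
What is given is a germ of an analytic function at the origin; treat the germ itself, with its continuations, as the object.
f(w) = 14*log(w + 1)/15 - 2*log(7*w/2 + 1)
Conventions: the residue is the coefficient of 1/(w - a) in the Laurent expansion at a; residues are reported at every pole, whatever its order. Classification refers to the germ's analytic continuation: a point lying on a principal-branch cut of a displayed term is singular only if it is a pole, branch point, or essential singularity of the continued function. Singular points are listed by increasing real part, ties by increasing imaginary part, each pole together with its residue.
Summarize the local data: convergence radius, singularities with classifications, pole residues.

Branch term (-2)*log(1 - w/(-2/7)): its argument vanishes at w = -2/7, a logarithmic branch point, modulus 2/7.
Branch term (14/15)*log(1 - w/(-1)): its argument vanishes at w = -1, a logarithmic branch point, modulus 1.
The radius of convergence is the smallest modulus among the singular points: 2/7.
List the singular points by increasing real part (a conjugate pair: the negative imaginary part first).

Radius of convergence at 0: 2/7.
At -1: a logarithmic branch point.
At -2/7: a logarithmic branch point.


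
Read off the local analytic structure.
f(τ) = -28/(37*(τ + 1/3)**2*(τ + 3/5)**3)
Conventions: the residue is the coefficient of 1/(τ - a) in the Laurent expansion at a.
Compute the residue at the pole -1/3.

At the order-2 pole -1/3 set g(τ) = (τ - (-1/3))^2*f(τ) = -28/(37*(τ + 3/5)**3).
Order-2 pole: residue = g'(a); g'(-1/3) = 1063125/2368, so the residue is 1063125/2368.

The residue is 1063125/2368.


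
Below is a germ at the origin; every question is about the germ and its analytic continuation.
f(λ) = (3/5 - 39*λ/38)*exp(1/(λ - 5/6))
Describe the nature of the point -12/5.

There is no denominator, hence no pole anywhere.
The essential point of exp(1/(λ - (5/6))) is 5/6, not -12/5.
So the germ continues analytically to -12/5.

The point is a regular point.


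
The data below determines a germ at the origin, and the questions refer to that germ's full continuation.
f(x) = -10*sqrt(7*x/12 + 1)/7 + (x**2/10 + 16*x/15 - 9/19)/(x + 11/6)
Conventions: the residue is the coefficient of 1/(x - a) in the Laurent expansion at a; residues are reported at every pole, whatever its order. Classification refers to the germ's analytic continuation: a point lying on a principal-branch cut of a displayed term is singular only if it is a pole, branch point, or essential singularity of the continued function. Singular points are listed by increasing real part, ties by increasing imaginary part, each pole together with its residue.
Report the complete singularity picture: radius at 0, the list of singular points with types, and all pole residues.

Radius of convergence at 0: 12/7.
At -11/6: a pole of order 1; residue -14317/6840.
At -12/7: an algebraic (square-root) branch point.

Denominator factor (x + 11/6): pole of order 1 at -11/6, modulus 11/6.
Branch term (-10/7)*sqrt(1 - x/(-12/7)): its argument vanishes at x = -12/7, a square-root branch point, modulus 12/7.
The radius of convergence is the smallest modulus among the singular points: 12/7.
The branch term is analytic at -11/6 and contributes nothing to the residue; only the rational part matters.
At the order-1 pole -11/6 set g(x) = (x - (-11/6))*(rational part) = x**2/10 + 16*x/15 - 9/19.
Simple pole: residue = g(a) at a = -11/6, which is -14317/6840.
List the singular points by increasing real part (a conjugate pair: the negative imaginary part first).


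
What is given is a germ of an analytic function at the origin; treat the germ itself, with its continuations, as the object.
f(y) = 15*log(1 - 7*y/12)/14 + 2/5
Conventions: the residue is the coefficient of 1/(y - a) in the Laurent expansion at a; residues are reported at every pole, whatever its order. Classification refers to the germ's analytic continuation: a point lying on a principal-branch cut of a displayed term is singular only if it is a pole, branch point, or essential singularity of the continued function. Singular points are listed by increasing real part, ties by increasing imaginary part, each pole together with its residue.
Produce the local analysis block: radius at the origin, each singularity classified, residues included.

Branch term (15/14)*log(1 - y/(12/7)): its argument vanishes at y = 12/7, a logarithmic branch point, modulus 12/7.
The radius of convergence is the smallest modulus among the singular points: 12/7.

Radius of convergence at 0: 12/7.
At 12/7: a logarithmic branch point.


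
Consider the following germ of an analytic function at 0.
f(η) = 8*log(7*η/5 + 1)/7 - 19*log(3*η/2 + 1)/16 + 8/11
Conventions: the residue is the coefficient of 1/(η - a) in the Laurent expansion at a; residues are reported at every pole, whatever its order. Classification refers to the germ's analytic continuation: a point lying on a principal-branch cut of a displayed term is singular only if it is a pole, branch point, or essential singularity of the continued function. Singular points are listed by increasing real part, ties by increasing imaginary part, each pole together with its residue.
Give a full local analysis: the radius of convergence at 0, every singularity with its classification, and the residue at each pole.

Branch term (-19/16)*log(1 - η/(-2/3)): its argument vanishes at η = -2/3, a logarithmic branch point, modulus 2/3.
Branch term (8/7)*log(1 - η/(-5/7)): its argument vanishes at η = -5/7, a logarithmic branch point, modulus 5/7.
The radius of convergence is the smallest modulus among the singular points: 2/3.
List the singular points by increasing real part (a conjugate pair: the negative imaginary part first).

Radius of convergence at 0: 2/3.
At -5/7: a logarithmic branch point.
At -2/3: a logarithmic branch point.


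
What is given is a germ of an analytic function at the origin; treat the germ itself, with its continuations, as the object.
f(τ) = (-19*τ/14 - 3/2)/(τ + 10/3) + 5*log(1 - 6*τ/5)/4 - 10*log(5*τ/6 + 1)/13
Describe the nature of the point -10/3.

The point is a pole of order 1.

The denominator factor τ + 10/3 vanishes at -10/3 and appears to the power 1; the numerator there equals 127/42, nonzero, and no other factor vanishes.
The branch terms are analytic at this point.
Hence a pole whose order is the multiplicity, 1.


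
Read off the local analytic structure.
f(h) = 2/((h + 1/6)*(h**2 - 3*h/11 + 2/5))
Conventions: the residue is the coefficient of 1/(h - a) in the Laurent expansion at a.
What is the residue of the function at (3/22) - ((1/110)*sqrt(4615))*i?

The factor h**2 - 3*h/11 + 2/5 splits as (h - a)(h - a') with a = (3/22) - ((1/110)*sqrt(4615))*i, a' = (3/22) + ((1/110)*sqrt(4615))*i. At the order-1 pole a set g(h) = (h - a)*f(h) = [2/(h + 1/6)] / (h - a').
Simple pole: residue = g(a) at a = (3/22) - ((1/110)*sqrt(4615))*i, which is (-1980/937) + ((13200/864851)*sqrt(4615))*i.

The residue is (-1980/937) + ((13200/864851)*sqrt(4615))*i.


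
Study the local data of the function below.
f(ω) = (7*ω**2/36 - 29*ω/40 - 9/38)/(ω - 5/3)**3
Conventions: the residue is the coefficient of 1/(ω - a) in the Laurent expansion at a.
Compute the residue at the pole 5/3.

At the order-3 pole 5/3 set g(ω) = (ω - (5/3))^3*f(ω) = 7*ω**2/36 - 29*ω/40 - 9/38.
Order-3 pole: residue = g''(a)/2; g''(5/3) = 7/18, so the residue is 7/36.

The residue is 7/36.


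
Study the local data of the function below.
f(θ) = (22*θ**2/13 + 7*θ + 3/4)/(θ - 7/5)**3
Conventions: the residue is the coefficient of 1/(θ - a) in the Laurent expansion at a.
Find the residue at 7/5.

The residue is 22/13.

At the order-3 pole 7/5 set g(θ) = (θ - (7/5))^3*f(θ) = 22*θ**2/13 + 7*θ + 3/4.
Order-3 pole: residue = g''(a)/2; g''(7/5) = 44/13, so the residue is 22/13.


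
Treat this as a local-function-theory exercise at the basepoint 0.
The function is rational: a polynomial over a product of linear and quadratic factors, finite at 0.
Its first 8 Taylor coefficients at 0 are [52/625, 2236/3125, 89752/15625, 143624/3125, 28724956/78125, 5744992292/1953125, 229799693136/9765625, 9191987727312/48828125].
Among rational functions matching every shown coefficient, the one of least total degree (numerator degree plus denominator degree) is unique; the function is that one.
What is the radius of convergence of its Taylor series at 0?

The radius of convergence is 1/8.

No rational of total degree below 4 reproduces all 8 coefficients; solving the [0/4] Pade equations on them gives f(ν) = 13/(10*(ν - 5)**3*(ν - 1/8)), whose expansion matches every shown term.
Denominator factor (ν - 5)^3: pole of order 3 at 5, modulus 5.
Denominator factor (ν - 1/8): pole of order 1 at 1/8, modulus 1/8.
The radius of convergence is the smallest modulus among the singular points: 1/8.


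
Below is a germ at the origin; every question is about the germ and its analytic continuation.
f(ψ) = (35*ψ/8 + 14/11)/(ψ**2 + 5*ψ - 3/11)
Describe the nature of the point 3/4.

The point is a regular point.

Denominator factors: ψ**2 + 5*ψ - 3/11 = 711/176 at ψ = 3/4 — none vanishes.
So the germ continues analytically to 3/4.


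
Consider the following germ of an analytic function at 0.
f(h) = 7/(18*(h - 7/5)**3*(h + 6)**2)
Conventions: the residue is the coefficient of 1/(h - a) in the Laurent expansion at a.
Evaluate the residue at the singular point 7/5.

At the order-3 pole 7/5 set g(h) = (h - (7/5))^3*f(h) = 7/(18*(h + 6)**2).
Order-3 pole: residue = g''(a)/2; g''(7/5) = 4375/5622483, so the residue is 4375/11244966.

The residue is 4375/11244966.


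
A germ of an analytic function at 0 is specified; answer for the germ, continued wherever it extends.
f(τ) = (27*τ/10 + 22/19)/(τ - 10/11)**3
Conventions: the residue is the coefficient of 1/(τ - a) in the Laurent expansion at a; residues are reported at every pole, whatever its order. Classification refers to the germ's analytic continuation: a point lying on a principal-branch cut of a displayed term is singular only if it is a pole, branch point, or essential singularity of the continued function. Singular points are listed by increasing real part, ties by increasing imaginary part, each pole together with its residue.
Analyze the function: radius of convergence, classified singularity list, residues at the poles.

Radius of convergence at 0: 10/11.
At 10/11: a pole of order 3; residue 0.

Denominator factor (τ - 10/11)^3: pole of order 3 at 10/11, modulus 10/11.
The radius of convergence is the smallest modulus among the singular points: 10/11.
At the order-3 pole 10/11 set g(τ) = (τ - (10/11))^3*f(τ) = 27*τ/10 + 22/19.
Order-3 pole: residue = g''(a)/2; g''(10/11) = 0, so the residue is 0.


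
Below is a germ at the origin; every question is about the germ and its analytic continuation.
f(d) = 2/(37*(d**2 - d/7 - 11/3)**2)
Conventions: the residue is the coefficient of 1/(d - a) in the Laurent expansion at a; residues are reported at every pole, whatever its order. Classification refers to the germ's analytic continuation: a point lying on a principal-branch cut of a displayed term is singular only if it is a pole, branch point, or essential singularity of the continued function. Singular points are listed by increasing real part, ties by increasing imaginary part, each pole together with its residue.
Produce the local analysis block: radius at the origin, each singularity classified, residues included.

Denominator factor (d**2 - d/7 - 11/3)^2: discriminant 2159/147, real irrational roots 1/14 + (1/42)*sqrt(6477) and 1/14 - (1/42)*sqrt(6477); poles of order 2, moduli 1/14 + (1/42)*sqrt(6477) and -1/14 + (1/42)*sqrt(6477).
The radius of convergence is the smallest modulus among the singular points: -1/14 + (1/42)*sqrt(6477).
The factor d**2 - d/7 - 11/3 splits as (d - a)(d - a') with a = 1/14 - (1/42)*sqrt(6477), a' = 1/14 + (1/42)*sqrt(6477). At the order-2 pole a set g(d) = (d - a)^2*f(d) = [2/37] / (d - a')^2.
Order-2 pole: residue = g'(a); g'(1/14 - (1/42)*sqrt(6477)) = (4116/172467397)*sqrt(6477), so the residue is (4116/172467397)*sqrt(6477).
The factor d**2 - d/7 - 11/3 splits as (d - a)(d - a') with a = 1/14 + (1/42)*sqrt(6477), a' = 1/14 - (1/42)*sqrt(6477). At the order-2 pole a set g(d) = (d - a)^2*f(d) = [2/37] / (d - a')^2.
Order-2 pole: residue = g'(a); g'(1/14 + (1/42)*sqrt(6477)) = -(4116/172467397)*sqrt(6477), so the residue is -(4116/172467397)*sqrt(6477).
List the singular points by increasing real part (a conjugate pair: the negative imaginary part first).

Radius of convergence at 0: -1/14 + (1/42)*sqrt(6477).
At 1/14 - (1/42)*sqrt(6477): a pole of order 2; residue (4116/172467397)*sqrt(6477).
At 1/14 + (1/42)*sqrt(6477): a pole of order 2; residue -(4116/172467397)*sqrt(6477).


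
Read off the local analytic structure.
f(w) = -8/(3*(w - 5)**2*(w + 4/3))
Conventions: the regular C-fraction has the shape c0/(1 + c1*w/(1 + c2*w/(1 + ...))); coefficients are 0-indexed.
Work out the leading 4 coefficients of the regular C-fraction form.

Taylor coefficients (expand at 0): a_0 = -2/25, a_1 = 7/250, a_2 = -153/5000, a_3 = 2039/100000.
c0 = a_0 = -2/25. Peel one level at a time: if S = 1 + c*w/S' with S'(0) = 1, then c is the w-coefficient of S and S' = c*w/(S - 1).
S_1 = c0/f = 1 + (7/20)*w + (-13/50)*w^2 + ...; c1 = 7/20.
S_2 = c1*w/(S_1 - 1) = 1 + (26/35)*w + (571/1225)*w^2 + ...; c2 = 26/35.
S_3 = c2*w/(S_2 - 1) = 1 + (-571/910)*w + ...; c3 = -571/910.

The regular C-fraction coefficients are [-2/25, 7/20, 26/35, -571/910].


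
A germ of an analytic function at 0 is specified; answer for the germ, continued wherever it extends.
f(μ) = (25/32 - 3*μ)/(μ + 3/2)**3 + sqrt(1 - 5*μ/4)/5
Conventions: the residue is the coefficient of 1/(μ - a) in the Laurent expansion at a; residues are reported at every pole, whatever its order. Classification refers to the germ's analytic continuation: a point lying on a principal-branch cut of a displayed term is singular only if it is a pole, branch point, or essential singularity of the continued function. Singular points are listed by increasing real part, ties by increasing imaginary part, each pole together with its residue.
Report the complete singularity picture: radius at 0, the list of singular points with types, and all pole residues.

Denominator factor (μ + 3/2)^3: pole of order 3 at -3/2, modulus 3/2.
Branch term (1/5)*sqrt(1 - μ/(4/5)): its argument vanishes at μ = 4/5, a square-root branch point, modulus 4/5.
The radius of convergence is the smallest modulus among the singular points: 4/5.
The branch term is analytic at -3/2 and contributes nothing to the residue; only the rational part matters.
At the order-3 pole -3/2 set g(μ) = (μ - (-3/2))^3*(rational part) = 25/32 - 3*μ.
Order-3 pole: residue = g''(a)/2; g''(-3/2) = 0, so the residue is 0.
List the singular points by increasing real part (a conjugate pair: the negative imaginary part first).

Radius of convergence at 0: 4/5.
At -3/2: a pole of order 3; residue 0.
At 4/5: an algebraic (square-root) branch point.


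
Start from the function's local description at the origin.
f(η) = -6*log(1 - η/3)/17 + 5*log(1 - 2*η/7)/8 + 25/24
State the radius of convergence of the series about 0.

The radius of convergence is 3.

Branch term (-6/17)*log(1 - η/(3)): its argument vanishes at η = 3, a logarithmic branch point, modulus 3.
Branch term (5/8)*log(1 - η/(7/2)): its argument vanishes at η = 7/2, a logarithmic branch point, modulus 7/2.
The radius of convergence is the smallest modulus among the singular points: 3.


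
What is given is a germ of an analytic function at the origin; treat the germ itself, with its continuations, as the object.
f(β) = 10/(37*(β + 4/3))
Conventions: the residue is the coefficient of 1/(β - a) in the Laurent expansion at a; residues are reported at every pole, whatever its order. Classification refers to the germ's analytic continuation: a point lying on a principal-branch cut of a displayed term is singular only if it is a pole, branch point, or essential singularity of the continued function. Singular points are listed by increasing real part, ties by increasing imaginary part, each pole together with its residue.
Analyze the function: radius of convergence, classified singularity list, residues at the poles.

Radius of convergence at 0: 4/3.
At -4/3: a pole of order 1; residue 10/37.

Denominator factor (β + 4/3): pole of order 1 at -4/3, modulus 4/3.
The radius of convergence is the smallest modulus among the singular points: 4/3.
At the order-1 pole -4/3 set g(β) = (β - (-4/3))*f(β) = 10/37.
Simple pole: residue = g(a) at a = -4/3, which is 10/37.


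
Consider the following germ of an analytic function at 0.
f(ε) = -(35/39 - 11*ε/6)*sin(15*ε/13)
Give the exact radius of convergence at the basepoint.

The radius of convergence is infinite.

The factor -sin(15*ε/13) is entire and contributes no finite singular point.
The polynomial part has no poles.
No finite singular points: the Taylor series at 0 converges everywhere.


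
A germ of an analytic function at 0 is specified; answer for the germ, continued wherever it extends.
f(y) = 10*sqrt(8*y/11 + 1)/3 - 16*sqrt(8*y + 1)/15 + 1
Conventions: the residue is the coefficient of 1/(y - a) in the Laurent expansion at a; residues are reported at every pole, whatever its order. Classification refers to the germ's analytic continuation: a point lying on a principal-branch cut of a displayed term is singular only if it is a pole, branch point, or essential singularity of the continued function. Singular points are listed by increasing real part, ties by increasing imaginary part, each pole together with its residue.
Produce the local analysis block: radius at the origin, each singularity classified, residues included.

Branch term (10/3)*sqrt(1 - y/(-11/8)): its argument vanishes at y = -11/8, a square-root branch point, modulus 11/8.
Branch term (-16/15)*sqrt(1 - y/(-1/8)): its argument vanishes at y = -1/8, a square-root branch point, modulus 1/8.
The radius of convergence is the smallest modulus among the singular points: 1/8.
List the singular points by increasing real part (a conjugate pair: the negative imaginary part first).

Radius of convergence at 0: 1/8.
At -11/8: an algebraic (square-root) branch point.
At -1/8: an algebraic (square-root) branch point.


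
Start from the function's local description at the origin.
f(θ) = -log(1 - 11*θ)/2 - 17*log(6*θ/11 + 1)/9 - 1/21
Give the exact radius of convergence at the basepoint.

Branch term (-1/2)*log(1 - θ/(1/11)): its argument vanishes at θ = 1/11, a logarithmic branch point, modulus 1/11.
Branch term (-17/9)*log(1 - θ/(-11/6)): its argument vanishes at θ = -11/6, a logarithmic branch point, modulus 11/6.
The radius of convergence is the smallest modulus among the singular points: 1/11.

The radius of convergence is 1/11.


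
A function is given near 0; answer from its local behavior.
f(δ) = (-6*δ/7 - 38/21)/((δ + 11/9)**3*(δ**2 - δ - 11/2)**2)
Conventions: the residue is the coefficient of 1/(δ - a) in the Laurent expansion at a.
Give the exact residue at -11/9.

At the order-3 pole -11/9 set g(δ) = (δ - (-11/9))^3*f(δ) = (-6*δ/7 - 38/21)/(δ**2 - δ - 11/2)**2.
Order-3 pole: residue = g''(a)/2; g''(-11/9) = -20554720704/41371966801, so the residue is -10277360352/41371966801.

The residue is -10277360352/41371966801.


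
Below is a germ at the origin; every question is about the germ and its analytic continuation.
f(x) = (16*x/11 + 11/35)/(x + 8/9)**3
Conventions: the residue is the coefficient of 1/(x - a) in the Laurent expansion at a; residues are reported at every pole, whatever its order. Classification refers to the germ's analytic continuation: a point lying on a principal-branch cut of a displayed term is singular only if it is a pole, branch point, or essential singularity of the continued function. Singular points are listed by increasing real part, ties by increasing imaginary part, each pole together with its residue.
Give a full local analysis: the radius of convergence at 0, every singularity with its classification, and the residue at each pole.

Denominator factor (x + 8/9)^3: pole of order 3 at -8/9, modulus 8/9.
The radius of convergence is the smallest modulus among the singular points: 8/9.
At the order-3 pole -8/9 set g(x) = (x - (-8/9))^3*f(x) = 16*x/11 + 11/35.
Order-3 pole: residue = g''(a)/2; g''(-8/9) = 0, so the residue is 0.

Radius of convergence at 0: 8/9.
At -8/9: a pole of order 3; residue 0.


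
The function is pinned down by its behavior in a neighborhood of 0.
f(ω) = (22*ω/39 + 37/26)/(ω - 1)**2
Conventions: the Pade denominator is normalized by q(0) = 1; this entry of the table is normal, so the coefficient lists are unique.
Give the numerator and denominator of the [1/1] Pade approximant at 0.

The Pade approximant has numerator coefficients [37/26, 24025/20748]; denominator coefficients [1, -421/266].

Taylor coefficients needed (expand at 0): a_0 = 37/26, a_1 = 133/39, a_2 = 421/78.
Write the denominator as Q(ω) = 1 + q1*ω. Requiring Q*f - P = O(ω^3) with deg P <= 1 kills the coefficients of ω^2..ω^2 in Q*f:
  ω^2: a_2 + q1*a_1 = 0, i.e. 421/78 + (133/39)*q1 = 0.
Solving this linear system: q1 = -421/266.
The numerator is Q*f truncated at degree 1: P0 = a_0 = 37/26; P1 = a_1 + q1*a_0 = 24025/20748.


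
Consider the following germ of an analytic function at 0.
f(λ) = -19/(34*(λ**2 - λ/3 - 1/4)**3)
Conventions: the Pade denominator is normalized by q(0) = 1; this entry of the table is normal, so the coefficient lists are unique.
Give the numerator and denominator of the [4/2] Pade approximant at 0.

Taylor coefficients needed (expand at 0): a_0 = 608/17, a_1 = -2432/17, a_2 = 2432/3, a_3 = -1439744/459, a_4 = 5856256/459, a_5 = -63893504/1377, a_6 = 2076422144/12393.
Write the denominator as Q(λ) = 1 + q1*λ + q2*λ^2. Requiring Q*f - P = O(λ^7) with deg P <= 4 kills the coefficients of λ^5..λ^6 in Q*f:
  λ^5: a_5 + q1*a_4 + q2*a_3 = 0, i.e. -63893504/1377 + (5856256/459)*q1 + (-1439744/459)*q2 = 0.
  λ^6: a_6 + q1*a_5 + q2*a_4 = 0, i.e. 2076422144/12393 + (-63893504/1377)*q1 + (5856256/459)*q2 = 0.
Solving this linear system: q1 = 998780/259083, q2 = 230044/259083.
The numerator is Q*f truncated at degree 4: P0 = a_0 = 608/17; P1 = a_1 + q1*a_0 = -22831616/4404411; P2 = a_2 + q1*a_1 + q2*a_0 = 1281342976/4404411; P3 = a_3 + q1*a_2 + q2*a_1 = -1830751232/13213233; P4 = a_4 + q1*a_3 + q2*a_2 = 164867313152/118919097.

The Pade approximant has numerator coefficients [608/17, -22831616/4404411, 1281342976/4404411, -1830751232/13213233, 164867313152/118919097]; denominator coefficients [1, 998780/259083, 230044/259083].


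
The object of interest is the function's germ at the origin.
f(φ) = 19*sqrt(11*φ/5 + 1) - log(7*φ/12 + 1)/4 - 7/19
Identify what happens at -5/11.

The term (19)*sqrt(1 - φ/(-5/11)) has argument 1 - -5/11/(-5/11) = 0 at -5/11: a square-root (algebraic, two-sheeted) branch point; the remaining terms are analytic or single-valued there.

The point is an algebraic (square-root) branch point.


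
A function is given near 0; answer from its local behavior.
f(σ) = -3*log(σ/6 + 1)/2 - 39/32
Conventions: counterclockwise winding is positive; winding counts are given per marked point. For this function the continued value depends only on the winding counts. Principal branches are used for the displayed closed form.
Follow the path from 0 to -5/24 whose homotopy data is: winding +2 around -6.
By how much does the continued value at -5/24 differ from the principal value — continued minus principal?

Continued minus principal equals -(6)*pi*i.

The rational part is single-valued and drops out of the difference; each branch term changes only by its own monodromy.
(-3/2)*log(1 - σ/(-6)): each positive loop around -6 adds 2*pi*i to the log, so winding +2 contributes (-3/2)*(2)*2*pi*i = -(6)*pi*i.
Summing the contributions at σ = -5/24 gives -(6)*pi*i.


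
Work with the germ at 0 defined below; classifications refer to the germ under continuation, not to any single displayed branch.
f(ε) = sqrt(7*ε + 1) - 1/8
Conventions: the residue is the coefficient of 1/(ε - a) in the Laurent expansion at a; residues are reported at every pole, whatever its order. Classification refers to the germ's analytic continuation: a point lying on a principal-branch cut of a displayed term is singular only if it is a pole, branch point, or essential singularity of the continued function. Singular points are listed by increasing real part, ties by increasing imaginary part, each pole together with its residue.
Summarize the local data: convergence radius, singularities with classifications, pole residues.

Radius of convergence at 0: 1/7.
At -1/7: an algebraic (square-root) branch point.

Branch term (1)*sqrt(1 - ε/(-1/7)): its argument vanishes at ε = -1/7, a square-root branch point, modulus 1/7.
The radius of convergence is the smallest modulus among the singular points: 1/7.


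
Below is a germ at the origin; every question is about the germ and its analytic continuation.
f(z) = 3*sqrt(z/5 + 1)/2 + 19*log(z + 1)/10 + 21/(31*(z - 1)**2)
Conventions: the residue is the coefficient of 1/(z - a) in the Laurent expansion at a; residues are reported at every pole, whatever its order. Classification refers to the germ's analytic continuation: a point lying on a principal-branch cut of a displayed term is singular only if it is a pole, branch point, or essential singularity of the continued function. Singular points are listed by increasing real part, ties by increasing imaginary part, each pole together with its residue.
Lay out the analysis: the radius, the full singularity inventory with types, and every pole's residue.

Denominator factor (z - 1)^2: pole of order 2 at 1, modulus 1.
Branch term (3/2)*sqrt(1 - z/(-5)): its argument vanishes at z = -5, a square-root branch point, modulus 5.
Branch term (19/10)*log(1 - z/(-1)): its argument vanishes at z = -1, a logarithmic branch point, modulus 1.
The radius of convergence is the smallest modulus among the singular points: 1.
The branch terms are analytic at 1 and contribute nothing to the residue; only the rational part matters.
At the order-2 pole 1 set g(z) = (z - (1))^2*(rational part) = 21/31.
Order-2 pole: residue = g'(a); g'(1) = 0, so the residue is 0.
List the singular points by increasing real part (a conjugate pair: the negative imaginary part first).

Radius of convergence at 0: 1.
At -5: an algebraic (square-root) branch point.
At -1: a logarithmic branch point.
At 1: a pole of order 2; residue 0.


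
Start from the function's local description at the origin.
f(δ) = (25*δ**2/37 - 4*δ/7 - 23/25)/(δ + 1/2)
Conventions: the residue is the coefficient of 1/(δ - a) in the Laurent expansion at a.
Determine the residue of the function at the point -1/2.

The residue is -12053/25900.

At the order-1 pole -1/2 set g(δ) = (δ - (-1/2))*f(δ) = 25*δ**2/37 - 4*δ/7 - 23/25.
Simple pole: residue = g(a) at a = -1/2, which is -12053/25900.


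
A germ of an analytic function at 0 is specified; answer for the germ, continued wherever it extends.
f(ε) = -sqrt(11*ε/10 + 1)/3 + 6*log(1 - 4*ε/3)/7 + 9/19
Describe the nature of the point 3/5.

The point is a regular point.

There is no denominator, hence no pole anywhere.
Branch term log(1 - ε/(3/4)): argument at 3/5 is 1/5, nonzero, so 3/5 is not its branch point (a point on a principal cut is still regular for the continued germ).
Branch term sqrt(1 - ε/(-10/11)): argument at 3/5 is 83/50, nonzero, so 3/5 is not its branch point (a point on a principal cut is still regular for the continued germ).
So the germ continues analytically to 3/5.


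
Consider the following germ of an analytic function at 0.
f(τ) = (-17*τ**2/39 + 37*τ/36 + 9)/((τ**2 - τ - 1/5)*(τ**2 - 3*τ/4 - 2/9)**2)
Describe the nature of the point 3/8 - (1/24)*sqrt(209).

The denominator factor τ**2 - 3*τ/4 - 2/9 vanishes at 3/8 - (1/24)*sqrt(209) and appears to the power 2; the numerator there equals 12869/1404 - (41/1404)*sqrt(209), nonzero, and no other factor vanishes.
Hence a pole whose order is the multiplicity, 2.

The point is a pole of order 2.


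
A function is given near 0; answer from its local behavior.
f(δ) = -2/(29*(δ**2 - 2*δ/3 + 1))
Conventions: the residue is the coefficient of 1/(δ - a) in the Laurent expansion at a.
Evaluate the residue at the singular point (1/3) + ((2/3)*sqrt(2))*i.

The residue is ((3/116)*sqrt(2))*i.

The factor δ**2 - 2*δ/3 + 1 splits as (δ - a)(δ - a') with a = (1/3) + ((2/3)*sqrt(2))*i, a' = (1/3) - ((2/3)*sqrt(2))*i. At the order-1 pole a set g(δ) = (δ - a)*f(δ) = [-2/29] / (δ - a').
Simple pole: residue = g(a) at a = (1/3) + ((2/3)*sqrt(2))*i, which is ((3/116)*sqrt(2))*i.


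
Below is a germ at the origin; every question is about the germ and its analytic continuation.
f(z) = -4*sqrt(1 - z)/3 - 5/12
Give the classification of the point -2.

The point is a regular point.

There is no denominator, hence no pole anywhere.
Branch term sqrt(1 - z/(1)): argument at -2 is 3, nonzero, so -2 is not its branch point (a point on a principal cut is still regular for the continued germ).
So the germ continues analytically to -2.


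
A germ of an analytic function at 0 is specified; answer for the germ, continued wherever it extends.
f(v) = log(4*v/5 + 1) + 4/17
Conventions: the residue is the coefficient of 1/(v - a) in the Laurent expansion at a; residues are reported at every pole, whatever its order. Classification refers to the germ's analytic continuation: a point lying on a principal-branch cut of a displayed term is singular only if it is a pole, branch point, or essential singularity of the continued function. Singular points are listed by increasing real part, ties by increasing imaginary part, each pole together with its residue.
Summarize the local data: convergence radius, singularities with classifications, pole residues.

Radius of convergence at 0: 5/4.
At -5/4: a logarithmic branch point.

Branch term (1)*log(1 - v/(-5/4)): its argument vanishes at v = -5/4, a logarithmic branch point, modulus 5/4.
The radius of convergence is the smallest modulus among the singular points: 5/4.
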